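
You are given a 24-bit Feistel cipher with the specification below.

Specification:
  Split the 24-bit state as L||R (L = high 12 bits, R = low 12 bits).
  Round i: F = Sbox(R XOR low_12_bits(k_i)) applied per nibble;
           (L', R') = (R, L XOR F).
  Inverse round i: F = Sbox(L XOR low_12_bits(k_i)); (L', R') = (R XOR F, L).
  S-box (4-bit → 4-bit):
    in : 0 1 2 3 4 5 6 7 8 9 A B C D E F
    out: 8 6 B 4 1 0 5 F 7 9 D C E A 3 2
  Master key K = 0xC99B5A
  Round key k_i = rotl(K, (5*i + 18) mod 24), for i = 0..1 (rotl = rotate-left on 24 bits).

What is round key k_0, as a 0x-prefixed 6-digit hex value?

K = 0xC99B5A
k_0 = rotl(K, (5*0+18) mod 24) = rotl(K, 18) = 0x6B266D

0x6B266D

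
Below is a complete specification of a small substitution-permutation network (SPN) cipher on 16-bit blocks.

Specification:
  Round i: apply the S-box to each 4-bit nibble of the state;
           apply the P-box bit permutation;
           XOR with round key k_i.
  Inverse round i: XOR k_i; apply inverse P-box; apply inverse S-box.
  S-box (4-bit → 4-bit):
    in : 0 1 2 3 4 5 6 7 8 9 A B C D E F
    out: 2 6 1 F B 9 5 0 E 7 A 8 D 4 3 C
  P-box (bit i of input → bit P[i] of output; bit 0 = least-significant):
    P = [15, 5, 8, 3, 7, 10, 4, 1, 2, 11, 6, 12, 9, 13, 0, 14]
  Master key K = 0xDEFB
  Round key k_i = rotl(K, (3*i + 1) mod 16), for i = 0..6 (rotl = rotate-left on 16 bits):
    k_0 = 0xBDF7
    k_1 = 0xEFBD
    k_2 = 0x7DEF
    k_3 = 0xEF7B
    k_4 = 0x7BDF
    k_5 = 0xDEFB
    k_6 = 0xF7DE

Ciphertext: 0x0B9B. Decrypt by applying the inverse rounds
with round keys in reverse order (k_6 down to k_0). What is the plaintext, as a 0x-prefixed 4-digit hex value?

0xD7F9

s_0 = ciphertext = 0x0B9B
s_1 = InvRound(s_0, k_6) = 0x8302
s_2 = InvRound(s_1, k_5) = 0xF898
s_3 = InvRound(s_2, k_4) = 0x66B6
s_4 = InvRound(s_3, k_3) = 0xD92C
s_5 = InvRound(s_4, k_2) = 0x1D42
s_6 = InvRound(s_5, k_1) = 0x3CC4
s_7 = InvRound(s_6, k_0) = 0xD7F9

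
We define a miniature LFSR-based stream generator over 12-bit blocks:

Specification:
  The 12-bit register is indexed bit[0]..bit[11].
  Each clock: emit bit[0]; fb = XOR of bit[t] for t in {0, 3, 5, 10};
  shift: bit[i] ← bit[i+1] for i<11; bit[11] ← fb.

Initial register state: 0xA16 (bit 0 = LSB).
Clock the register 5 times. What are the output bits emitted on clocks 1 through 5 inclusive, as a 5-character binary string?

reg_0 = 0xA16
clock 1: out=0, reg = 0x50B
clock 2: out=1, reg = 0xA85
clock 3: out=1, reg = 0xD42
clock 4: out=0, reg = 0xEA1
clock 5: out=1, reg = 0xF50

01101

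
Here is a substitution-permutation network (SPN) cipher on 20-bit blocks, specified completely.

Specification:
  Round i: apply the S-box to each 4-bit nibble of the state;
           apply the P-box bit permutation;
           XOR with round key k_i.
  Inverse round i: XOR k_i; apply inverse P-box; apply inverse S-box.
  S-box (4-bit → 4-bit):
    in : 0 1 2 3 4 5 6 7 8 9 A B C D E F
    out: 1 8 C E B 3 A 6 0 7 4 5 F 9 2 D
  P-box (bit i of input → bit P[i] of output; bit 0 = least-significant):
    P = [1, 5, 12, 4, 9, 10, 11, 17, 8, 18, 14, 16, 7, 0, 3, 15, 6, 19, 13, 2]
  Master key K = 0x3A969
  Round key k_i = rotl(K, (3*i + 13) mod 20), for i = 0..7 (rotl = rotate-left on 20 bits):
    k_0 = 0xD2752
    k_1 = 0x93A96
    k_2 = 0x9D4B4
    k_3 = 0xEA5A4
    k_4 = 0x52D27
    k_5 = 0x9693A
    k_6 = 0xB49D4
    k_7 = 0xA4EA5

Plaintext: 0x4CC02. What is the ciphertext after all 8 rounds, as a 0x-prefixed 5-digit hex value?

s_0 = plaintext = 0x4CC02
s_1 = Round(s_0, k_0) = 0x0F48F
s_2 = Round(s_1, k_1) = 0xCAB4C
s_3 = Round(s_2, k_2) = 0x3A3CA
s_4 = Round(s_3, k_3) = 0x1DBA8
s_5 = Round(s_4, k_4) = 0x5E4A3
s_6 = Round(s_5, k_5) = 0x4704B
s_7 = Round(s_6, k_6) = 0x15E9B
s_8 = Round(s_7, k_7) = 0xE5022

0xE5022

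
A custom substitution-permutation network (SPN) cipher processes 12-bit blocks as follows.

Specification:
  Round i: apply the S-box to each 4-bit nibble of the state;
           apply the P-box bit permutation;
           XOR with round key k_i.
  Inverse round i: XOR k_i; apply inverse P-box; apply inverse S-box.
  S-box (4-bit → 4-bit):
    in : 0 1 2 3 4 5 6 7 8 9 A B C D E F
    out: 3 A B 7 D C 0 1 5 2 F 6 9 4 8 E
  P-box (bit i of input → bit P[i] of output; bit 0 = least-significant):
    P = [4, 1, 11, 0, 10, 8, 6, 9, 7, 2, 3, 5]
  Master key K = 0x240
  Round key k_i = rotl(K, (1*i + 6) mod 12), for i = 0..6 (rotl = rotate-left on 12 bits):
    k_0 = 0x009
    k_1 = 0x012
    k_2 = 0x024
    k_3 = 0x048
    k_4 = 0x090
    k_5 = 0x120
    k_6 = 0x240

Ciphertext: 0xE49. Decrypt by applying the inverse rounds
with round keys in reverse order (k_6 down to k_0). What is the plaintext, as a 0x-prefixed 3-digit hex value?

s_0 = ciphertext = 0xE49
s_1 = InvRound(s_0, k_6) = 0xD75
s_2 = InvRound(s_1, k_5) = 0x984
s_3 = InvRound(s_2, k_4) = 0x998
s_4 = InvRound(s_3, k_3) = 0x7B8
s_5 = InvRound(s_4, k_2) = 0x327
s_6 = InvRound(s_5, k_1) = 0x11C
s_7 = InvRound(s_6, k_0) = 0x99C

0x99C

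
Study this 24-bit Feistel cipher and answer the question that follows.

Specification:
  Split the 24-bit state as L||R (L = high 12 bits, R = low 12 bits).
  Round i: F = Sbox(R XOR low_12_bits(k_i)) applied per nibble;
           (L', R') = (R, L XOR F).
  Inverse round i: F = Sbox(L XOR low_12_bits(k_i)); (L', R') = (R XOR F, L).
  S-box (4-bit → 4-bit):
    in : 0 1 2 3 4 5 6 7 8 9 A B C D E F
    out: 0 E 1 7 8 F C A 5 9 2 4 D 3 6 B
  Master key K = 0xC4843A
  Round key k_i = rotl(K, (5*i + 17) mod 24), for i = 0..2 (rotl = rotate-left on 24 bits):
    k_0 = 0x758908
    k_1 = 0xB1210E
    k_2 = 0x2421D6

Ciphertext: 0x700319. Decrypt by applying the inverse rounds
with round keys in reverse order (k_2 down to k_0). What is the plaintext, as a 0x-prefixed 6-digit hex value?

0xAC8114

s_0 = ciphertext = 0x700319
s_1 = InvRound(s_0, k_2) = 0xF25700
s_2 = InvRound(s_1, k_1) = 0x114F25
s_3 = InvRound(s_2, k_0) = 0xAC8114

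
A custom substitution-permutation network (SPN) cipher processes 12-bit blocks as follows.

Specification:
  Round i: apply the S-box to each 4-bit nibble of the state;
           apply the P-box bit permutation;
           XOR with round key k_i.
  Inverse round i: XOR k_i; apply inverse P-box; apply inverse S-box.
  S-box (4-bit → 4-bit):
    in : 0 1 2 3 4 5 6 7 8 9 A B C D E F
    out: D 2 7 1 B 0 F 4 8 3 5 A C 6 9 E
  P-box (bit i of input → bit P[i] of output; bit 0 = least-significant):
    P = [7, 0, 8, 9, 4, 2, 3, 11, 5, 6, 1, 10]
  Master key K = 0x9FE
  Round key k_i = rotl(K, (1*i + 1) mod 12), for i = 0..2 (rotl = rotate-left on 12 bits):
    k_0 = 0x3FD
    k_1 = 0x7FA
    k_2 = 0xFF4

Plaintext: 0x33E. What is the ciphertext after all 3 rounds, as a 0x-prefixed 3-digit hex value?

s_0 = plaintext = 0x33E
s_1 = Round(s_0, k_0) = 0x14D
s_2 = Round(s_1, k_1) = 0xEAF
s_3 = Round(s_2, k_2) = 0x8CD

0x8CD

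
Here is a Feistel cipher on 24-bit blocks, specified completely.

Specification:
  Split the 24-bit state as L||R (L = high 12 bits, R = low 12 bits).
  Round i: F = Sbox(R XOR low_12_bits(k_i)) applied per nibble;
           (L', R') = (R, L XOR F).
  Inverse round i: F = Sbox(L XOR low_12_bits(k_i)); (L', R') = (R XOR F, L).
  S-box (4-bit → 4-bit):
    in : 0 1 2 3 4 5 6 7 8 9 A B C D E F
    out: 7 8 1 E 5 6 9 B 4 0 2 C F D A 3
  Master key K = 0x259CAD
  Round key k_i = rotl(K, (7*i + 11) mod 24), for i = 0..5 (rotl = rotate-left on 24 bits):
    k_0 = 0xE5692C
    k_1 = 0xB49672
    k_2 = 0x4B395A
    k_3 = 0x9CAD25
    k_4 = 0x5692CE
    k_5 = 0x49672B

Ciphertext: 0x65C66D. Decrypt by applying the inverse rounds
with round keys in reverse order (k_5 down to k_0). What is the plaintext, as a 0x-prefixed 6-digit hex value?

0xC7917A

s_0 = ciphertext = 0x65C66D
s_1 = InvRound(s_0, k_5) = 0xED665C
s_2 = InvRound(s_1, k_4) = 0x9D8ED6
s_3 = InvRound(s_2, k_3) = 0xBEB9D8
s_4 = InvRound(s_3, k_2) = 0x810BEB
s_5 = InvRound(s_4, k_1) = 0x17A810
s_6 = InvRound(s_5, k_0) = 0xC7917A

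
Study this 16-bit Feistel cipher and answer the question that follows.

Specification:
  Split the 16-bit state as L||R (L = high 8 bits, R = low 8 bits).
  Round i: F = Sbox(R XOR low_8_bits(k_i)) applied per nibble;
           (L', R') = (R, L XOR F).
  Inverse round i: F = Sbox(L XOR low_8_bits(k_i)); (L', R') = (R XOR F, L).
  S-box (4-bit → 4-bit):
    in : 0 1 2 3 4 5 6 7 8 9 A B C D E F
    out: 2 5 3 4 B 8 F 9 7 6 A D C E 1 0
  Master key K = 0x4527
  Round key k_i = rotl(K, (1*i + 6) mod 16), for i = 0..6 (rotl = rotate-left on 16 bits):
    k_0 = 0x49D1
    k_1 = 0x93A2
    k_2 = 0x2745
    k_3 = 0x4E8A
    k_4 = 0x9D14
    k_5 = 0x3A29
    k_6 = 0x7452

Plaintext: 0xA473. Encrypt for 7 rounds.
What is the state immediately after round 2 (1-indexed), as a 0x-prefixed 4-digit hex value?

0x07DB

s_0 = plaintext = 0xA473
s_1 = Round(s_0, k_0) = 0x7307
s_2 = Round(s_1, k_1) = 0x07DB
s_3 = Round(s_2, k_2) = 0xDB66
s_4 = Round(s_3, k_3) = 0x66C7
s_5 = Round(s_4, k_4) = 0xC782
s_6 = Round(s_5, k_5) = 0x826A
s_7 = Round(s_6, k_6) = 0x6AC5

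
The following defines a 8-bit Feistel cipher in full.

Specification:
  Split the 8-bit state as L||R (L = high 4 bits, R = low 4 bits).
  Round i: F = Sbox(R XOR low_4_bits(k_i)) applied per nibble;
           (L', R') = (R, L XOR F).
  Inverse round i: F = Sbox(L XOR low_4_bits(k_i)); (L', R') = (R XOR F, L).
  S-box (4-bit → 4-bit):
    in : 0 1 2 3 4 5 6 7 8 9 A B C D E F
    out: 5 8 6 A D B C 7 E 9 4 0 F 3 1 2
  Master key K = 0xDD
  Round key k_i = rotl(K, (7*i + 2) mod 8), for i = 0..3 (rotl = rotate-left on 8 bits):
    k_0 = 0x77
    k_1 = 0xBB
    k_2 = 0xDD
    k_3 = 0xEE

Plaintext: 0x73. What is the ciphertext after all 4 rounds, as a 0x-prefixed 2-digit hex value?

s_0 = plaintext = 0x73
s_1 = Round(s_0, k_0) = 0x3A
s_2 = Round(s_1, k_1) = 0xAB
s_3 = Round(s_2, k_2) = 0xB6
s_4 = Round(s_3, k_3) = 0x65

0x65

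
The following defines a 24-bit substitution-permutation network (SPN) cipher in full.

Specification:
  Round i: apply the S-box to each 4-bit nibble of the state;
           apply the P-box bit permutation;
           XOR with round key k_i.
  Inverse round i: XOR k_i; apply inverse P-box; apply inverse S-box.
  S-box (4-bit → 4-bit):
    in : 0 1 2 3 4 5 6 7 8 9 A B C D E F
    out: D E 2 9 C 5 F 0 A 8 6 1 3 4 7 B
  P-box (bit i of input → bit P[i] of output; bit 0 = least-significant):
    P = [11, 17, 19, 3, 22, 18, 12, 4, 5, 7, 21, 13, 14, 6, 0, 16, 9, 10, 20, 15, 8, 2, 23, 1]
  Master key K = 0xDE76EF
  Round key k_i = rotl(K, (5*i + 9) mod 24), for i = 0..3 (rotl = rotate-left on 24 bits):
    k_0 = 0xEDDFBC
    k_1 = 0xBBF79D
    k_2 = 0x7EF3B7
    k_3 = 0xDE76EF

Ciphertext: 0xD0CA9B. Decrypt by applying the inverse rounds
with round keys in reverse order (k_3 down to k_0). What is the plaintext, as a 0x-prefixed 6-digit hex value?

0x98C72E

s_0 = ciphertext = 0xD0CA9B
s_1 = InvRound(s_0, k_3) = 0x28231E
s_2 = InvRound(s_1, k_2) = 0x745CE8
s_3 = InvRound(s_2, k_1) = 0xE313FE
s_4 = InvRound(s_3, k_0) = 0x98C72E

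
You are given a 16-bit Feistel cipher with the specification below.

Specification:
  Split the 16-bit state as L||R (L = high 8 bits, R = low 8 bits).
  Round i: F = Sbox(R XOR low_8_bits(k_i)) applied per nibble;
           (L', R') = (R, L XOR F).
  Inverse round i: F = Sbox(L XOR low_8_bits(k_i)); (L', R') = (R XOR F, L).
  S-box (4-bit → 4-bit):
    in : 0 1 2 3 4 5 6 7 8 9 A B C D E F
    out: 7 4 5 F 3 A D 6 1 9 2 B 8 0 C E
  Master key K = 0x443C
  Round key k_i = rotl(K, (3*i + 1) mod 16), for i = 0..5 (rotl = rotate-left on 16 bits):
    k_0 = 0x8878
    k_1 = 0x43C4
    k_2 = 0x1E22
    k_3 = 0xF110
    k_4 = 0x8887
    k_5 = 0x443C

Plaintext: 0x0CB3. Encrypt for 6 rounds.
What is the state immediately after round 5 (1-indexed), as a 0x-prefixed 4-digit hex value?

s_0 = plaintext = 0x0CB3
s_1 = Round(s_0, k_0) = 0xB387
s_2 = Round(s_1, k_1) = 0x878C
s_3 = Round(s_2, k_2) = 0x8CAB
s_4 = Round(s_3, k_3) = 0xAB37
s_5 = Round(s_4, k_4) = 0x371C
s_6 = Round(s_5, k_5) = 0x1C60

0x371C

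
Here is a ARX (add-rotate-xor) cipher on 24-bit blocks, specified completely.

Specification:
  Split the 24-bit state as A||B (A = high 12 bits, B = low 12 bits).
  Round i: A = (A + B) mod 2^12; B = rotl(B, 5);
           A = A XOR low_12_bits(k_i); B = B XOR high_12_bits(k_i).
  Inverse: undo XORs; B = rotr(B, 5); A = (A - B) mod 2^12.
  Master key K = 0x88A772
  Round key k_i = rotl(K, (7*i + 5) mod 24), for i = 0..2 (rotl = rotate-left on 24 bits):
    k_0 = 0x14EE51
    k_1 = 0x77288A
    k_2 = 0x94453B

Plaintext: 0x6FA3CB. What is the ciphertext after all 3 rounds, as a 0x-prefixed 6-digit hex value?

0x342100

s_0 = plaintext = 0x6FA3CB
s_1 = Round(s_0, k_0) = 0x494829
s_2 = Round(s_1, k_1) = 0x437242
s_3 = Round(s_2, k_2) = 0x342100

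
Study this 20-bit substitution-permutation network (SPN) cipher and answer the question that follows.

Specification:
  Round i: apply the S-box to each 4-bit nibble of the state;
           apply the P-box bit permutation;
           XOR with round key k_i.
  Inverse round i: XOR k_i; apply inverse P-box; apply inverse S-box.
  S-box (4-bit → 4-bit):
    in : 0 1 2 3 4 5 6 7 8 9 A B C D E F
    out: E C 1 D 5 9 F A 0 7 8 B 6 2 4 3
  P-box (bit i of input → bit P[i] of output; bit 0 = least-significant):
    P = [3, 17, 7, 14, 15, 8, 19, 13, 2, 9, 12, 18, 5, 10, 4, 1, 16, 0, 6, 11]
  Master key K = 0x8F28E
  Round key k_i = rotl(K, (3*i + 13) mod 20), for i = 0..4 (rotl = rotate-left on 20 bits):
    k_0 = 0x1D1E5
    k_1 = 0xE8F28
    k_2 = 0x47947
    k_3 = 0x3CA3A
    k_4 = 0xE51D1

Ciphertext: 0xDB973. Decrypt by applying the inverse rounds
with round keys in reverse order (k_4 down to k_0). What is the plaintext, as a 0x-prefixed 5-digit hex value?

0xA8716

s_0 = ciphertext = 0xDB973
s_1 = InvRound(s_0, k_4) = 0x55850
s_2 = InvRound(s_1, k_3) = 0xE502F
s_3 = InvRound(s_2, k_2) = 0x1280F
s_4 = InvRound(s_3, k_1) = 0xFBB6D
s_5 = InvRound(s_4, k_0) = 0xA8716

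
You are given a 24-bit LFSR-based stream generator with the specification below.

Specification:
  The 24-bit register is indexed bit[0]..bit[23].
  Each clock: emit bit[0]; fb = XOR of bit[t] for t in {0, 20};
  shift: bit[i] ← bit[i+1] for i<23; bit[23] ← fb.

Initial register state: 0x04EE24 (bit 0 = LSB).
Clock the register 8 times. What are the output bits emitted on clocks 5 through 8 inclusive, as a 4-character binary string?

reg_0 = 0x04EE24
clock 1: out=0, reg = 0x027712
clock 2: out=0, reg = 0x013B89
clock 3: out=1, reg = 0x809DC4
clock 4: out=0, reg = 0x404EE2
clock 5: out=0, reg = 0x202771
clock 6: out=1, reg = 0x9013B8
clock 7: out=0, reg = 0xC809DC
clock 8: out=0, reg = 0x6404EE

0100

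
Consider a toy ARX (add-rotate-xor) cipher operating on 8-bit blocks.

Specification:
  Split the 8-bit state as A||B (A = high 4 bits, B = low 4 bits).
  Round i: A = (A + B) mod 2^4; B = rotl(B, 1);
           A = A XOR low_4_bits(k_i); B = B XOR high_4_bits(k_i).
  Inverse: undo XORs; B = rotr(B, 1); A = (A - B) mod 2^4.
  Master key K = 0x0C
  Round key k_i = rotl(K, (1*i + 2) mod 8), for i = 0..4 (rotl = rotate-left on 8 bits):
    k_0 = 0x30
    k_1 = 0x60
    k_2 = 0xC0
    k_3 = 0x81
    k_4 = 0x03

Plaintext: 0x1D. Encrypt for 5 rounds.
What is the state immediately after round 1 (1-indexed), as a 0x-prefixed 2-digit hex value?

0xE8

s_0 = plaintext = 0x1D
s_1 = Round(s_0, k_0) = 0xE8
s_2 = Round(s_1, k_1) = 0x67
s_3 = Round(s_2, k_2) = 0xD2
s_4 = Round(s_3, k_3) = 0xEC
s_5 = Round(s_4, k_4) = 0x99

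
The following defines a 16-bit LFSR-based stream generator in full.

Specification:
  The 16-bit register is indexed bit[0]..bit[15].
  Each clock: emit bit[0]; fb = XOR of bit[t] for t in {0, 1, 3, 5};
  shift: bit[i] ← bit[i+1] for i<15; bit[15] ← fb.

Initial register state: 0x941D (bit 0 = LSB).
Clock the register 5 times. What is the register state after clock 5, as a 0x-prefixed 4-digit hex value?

0x84A0

reg_0 = 0x941D
clock 1: out=1, reg = 0x4A0E
clock 2: out=0, reg = 0x2507
clock 3: out=1, reg = 0x1283
clock 4: out=1, reg = 0x0941
clock 5: out=1, reg = 0x84A0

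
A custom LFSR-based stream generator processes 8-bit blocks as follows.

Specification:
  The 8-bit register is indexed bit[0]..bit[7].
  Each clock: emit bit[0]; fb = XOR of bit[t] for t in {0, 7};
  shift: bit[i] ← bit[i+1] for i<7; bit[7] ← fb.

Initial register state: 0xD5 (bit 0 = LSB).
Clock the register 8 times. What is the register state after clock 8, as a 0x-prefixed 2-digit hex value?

reg_0 = 0xD5
clock 1: out=1, reg = 0x6A
clock 2: out=0, reg = 0x35
clock 3: out=1, reg = 0x9A
clock 4: out=0, reg = 0xCD
clock 5: out=1, reg = 0x66
clock 6: out=0, reg = 0x33
clock 7: out=1, reg = 0x99
clock 8: out=1, reg = 0x4C

0x4C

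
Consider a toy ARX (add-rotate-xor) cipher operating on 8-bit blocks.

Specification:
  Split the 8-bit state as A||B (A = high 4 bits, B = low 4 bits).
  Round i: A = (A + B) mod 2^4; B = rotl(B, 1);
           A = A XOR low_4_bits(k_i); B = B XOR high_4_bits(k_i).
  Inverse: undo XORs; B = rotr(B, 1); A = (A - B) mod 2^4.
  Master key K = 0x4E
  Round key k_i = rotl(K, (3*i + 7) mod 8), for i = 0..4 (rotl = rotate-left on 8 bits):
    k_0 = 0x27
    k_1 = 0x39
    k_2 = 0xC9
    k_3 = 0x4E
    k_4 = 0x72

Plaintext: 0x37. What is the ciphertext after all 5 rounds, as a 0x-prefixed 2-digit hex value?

s_0 = plaintext = 0x37
s_1 = Round(s_0, k_0) = 0xDC
s_2 = Round(s_1, k_1) = 0x0A
s_3 = Round(s_2, k_2) = 0x39
s_4 = Round(s_3, k_3) = 0x27
s_5 = Round(s_4, k_4) = 0xB9

0xB9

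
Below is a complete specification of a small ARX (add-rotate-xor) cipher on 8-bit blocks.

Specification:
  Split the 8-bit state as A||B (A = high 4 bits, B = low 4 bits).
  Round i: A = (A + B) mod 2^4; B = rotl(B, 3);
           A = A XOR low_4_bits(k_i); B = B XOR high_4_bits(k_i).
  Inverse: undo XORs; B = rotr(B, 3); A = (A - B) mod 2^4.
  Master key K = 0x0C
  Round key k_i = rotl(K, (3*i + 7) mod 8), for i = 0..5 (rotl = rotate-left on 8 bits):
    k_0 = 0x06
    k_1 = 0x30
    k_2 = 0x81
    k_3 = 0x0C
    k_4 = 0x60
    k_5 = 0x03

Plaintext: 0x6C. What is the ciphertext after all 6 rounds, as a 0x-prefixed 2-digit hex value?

s_0 = plaintext = 0x6C
s_1 = Round(s_0, k_0) = 0x46
s_2 = Round(s_1, k_1) = 0xA0
s_3 = Round(s_2, k_2) = 0xB8
s_4 = Round(s_3, k_3) = 0xF4
s_5 = Round(s_4, k_4) = 0x34
s_6 = Round(s_5, k_5) = 0x42

0x42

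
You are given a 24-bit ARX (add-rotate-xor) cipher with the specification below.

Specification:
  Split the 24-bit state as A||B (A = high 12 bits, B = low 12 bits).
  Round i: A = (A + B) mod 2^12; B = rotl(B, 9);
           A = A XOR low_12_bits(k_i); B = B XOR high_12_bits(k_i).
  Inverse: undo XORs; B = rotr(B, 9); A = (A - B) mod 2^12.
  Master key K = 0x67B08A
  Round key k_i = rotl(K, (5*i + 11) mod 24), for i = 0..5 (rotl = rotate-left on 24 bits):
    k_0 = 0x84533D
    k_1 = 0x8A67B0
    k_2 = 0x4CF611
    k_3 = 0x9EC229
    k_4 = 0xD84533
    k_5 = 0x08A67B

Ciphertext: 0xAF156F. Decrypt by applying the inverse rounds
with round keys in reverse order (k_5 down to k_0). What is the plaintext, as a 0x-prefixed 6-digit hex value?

0x3B398A

s_0 = ciphertext = 0xAF156F
s_1 = InvRound(s_0, k_5) = 0xD60F2A
s_2 = InvRound(s_1, k_4) = 0x2E2571
s_3 = InvRound(s_2, k_3) = 0xBDD4EE
s_4 = InvRound(s_3, k_2) = 0xCC4108
s_5 = InvRound(s_4, k_1) = 0xE00D74
s_6 = InvRound(s_5, k_0) = 0x3B398A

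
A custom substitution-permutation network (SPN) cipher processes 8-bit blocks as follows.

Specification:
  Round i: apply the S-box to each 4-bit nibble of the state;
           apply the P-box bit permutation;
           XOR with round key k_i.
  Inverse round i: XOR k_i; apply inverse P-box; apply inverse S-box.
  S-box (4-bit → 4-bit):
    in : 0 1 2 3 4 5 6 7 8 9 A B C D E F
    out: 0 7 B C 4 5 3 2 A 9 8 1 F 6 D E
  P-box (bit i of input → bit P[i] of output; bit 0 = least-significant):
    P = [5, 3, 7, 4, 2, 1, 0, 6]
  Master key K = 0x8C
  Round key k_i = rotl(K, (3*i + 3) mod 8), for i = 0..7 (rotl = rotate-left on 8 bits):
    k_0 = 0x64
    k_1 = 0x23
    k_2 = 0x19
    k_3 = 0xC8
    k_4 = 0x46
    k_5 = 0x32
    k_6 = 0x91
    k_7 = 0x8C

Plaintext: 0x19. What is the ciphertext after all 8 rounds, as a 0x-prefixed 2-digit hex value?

s_0 = plaintext = 0x19
s_1 = Round(s_0, k_0) = 0x53
s_2 = Round(s_1, k_1) = 0xB6
s_3 = Round(s_2, k_2) = 0x35
s_4 = Round(s_3, k_3) = 0x29
s_5 = Round(s_4, k_4) = 0x30
s_6 = Round(s_5, k_5) = 0x73
s_7 = Round(s_6, k_6) = 0x03
s_8 = Round(s_7, k_7) = 0x1C

0x1C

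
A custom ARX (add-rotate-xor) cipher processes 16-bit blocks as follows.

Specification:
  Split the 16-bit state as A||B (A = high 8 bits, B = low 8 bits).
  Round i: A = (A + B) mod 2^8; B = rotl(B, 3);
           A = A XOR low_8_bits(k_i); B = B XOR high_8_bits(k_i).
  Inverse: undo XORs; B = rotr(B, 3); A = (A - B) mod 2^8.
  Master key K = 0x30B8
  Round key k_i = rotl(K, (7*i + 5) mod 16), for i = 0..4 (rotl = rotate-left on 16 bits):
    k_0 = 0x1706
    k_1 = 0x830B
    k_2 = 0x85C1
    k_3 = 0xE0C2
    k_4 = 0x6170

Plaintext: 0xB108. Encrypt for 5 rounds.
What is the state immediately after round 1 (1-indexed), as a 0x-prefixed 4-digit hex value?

s_0 = plaintext = 0xB108
s_1 = Round(s_0, k_0) = 0xBF57
s_2 = Round(s_1, k_1) = 0x1D39
s_3 = Round(s_2, k_2) = 0x974C
s_4 = Round(s_3, k_3) = 0x2182
s_5 = Round(s_4, k_4) = 0xD375

0xBF57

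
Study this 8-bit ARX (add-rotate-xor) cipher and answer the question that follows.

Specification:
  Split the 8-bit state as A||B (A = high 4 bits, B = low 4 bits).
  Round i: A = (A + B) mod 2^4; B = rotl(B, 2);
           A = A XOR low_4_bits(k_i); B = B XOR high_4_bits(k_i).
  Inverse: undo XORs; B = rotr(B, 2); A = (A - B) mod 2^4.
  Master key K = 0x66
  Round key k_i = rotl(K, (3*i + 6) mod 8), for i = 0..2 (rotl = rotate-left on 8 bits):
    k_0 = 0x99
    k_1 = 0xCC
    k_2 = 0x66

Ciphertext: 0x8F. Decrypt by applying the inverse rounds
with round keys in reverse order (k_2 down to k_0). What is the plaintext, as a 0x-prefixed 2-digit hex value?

0x7C

s_0 = ciphertext = 0x8F
s_1 = InvRound(s_0, k_2) = 0x86
s_2 = InvRound(s_1, k_1) = 0xAA
s_3 = InvRound(s_2, k_0) = 0x7C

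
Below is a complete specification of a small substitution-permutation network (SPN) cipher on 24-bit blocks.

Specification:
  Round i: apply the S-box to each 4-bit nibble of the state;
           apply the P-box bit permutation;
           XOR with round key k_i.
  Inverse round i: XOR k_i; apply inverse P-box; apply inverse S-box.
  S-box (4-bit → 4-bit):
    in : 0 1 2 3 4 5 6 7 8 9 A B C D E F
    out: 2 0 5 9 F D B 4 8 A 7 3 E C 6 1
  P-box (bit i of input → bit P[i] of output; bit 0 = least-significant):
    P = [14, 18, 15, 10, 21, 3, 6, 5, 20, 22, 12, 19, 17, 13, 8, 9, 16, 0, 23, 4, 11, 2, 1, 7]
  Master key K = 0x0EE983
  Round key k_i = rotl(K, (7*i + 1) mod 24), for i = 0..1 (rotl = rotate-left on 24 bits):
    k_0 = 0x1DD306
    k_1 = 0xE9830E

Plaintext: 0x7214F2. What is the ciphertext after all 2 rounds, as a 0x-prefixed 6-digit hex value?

s_0 = plaintext = 0x7214F2
s_1 = Round(s_0, k_0) = 0xE40304
s_2 = Round(s_1, k_1) = 0x746711

0x746711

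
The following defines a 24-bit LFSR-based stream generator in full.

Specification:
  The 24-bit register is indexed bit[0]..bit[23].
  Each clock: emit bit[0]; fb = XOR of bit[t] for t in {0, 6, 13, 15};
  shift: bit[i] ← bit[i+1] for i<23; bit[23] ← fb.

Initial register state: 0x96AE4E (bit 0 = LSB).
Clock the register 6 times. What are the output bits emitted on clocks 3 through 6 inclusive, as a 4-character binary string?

reg_0 = 0x96AE4E
clock 1: out=0, reg = 0xCB5727
clock 2: out=1, reg = 0xE5AB93
clock 3: out=1, reg = 0xF2D5C9
clock 4: out=1, reg = 0xF96AE4
clock 5: out=0, reg = 0x7CB572
clock 6: out=0, reg = 0xBE5AB9

1100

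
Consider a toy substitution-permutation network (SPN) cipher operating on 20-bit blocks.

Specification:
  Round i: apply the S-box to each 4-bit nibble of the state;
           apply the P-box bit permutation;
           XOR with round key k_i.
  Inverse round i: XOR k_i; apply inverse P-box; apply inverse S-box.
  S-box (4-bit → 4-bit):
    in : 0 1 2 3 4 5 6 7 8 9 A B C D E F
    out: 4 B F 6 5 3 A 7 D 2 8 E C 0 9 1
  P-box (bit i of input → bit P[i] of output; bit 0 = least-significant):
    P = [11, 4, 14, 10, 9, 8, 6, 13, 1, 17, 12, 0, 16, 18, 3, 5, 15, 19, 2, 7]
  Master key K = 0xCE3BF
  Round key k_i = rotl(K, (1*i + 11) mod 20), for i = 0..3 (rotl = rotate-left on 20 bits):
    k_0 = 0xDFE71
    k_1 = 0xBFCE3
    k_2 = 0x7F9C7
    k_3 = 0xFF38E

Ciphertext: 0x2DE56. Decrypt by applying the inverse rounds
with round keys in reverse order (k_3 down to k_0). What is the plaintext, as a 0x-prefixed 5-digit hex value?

s_0 = ciphertext = 0x2DE56
s_1 = InvRound(s_0, k_3) = 0x67DB1
s_2 = InvRound(s_1, k_2) = 0x4EF06
s_3 = InvRound(s_2, k_1) = 0xB1B7D
s_4 = InvRound(s_3, k_0) = 0x4396C

0x4396C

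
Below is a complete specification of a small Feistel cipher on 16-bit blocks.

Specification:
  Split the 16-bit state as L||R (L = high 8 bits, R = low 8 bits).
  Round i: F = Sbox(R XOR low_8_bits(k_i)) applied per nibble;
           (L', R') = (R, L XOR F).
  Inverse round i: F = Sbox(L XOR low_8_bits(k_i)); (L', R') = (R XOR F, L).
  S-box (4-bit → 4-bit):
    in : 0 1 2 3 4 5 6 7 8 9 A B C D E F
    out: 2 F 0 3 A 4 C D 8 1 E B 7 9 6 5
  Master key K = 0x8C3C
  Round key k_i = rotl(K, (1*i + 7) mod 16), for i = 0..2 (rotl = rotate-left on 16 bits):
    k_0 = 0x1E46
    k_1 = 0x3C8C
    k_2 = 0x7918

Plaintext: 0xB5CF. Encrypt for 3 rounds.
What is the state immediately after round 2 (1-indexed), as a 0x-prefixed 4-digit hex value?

0x3477

s_0 = plaintext = 0xB5CF
s_1 = Round(s_0, k_0) = 0xCF34
s_2 = Round(s_1, k_1) = 0x3477
s_3 = Round(s_2, k_2) = 0x77F1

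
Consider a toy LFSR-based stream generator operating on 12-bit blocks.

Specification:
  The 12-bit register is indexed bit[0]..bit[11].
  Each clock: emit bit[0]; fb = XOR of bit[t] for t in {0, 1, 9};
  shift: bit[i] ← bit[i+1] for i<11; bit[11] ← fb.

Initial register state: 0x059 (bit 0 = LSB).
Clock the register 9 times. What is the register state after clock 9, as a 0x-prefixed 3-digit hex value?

0x4E8

reg_0 = 0x059
clock 1: out=1, reg = 0x82C
clock 2: out=0, reg = 0x416
clock 3: out=0, reg = 0xA0B
clock 4: out=1, reg = 0xD05
clock 5: out=1, reg = 0xE82
clock 6: out=0, reg = 0x741
clock 7: out=1, reg = 0x3A0
clock 8: out=0, reg = 0x9D0
clock 9: out=0, reg = 0x4E8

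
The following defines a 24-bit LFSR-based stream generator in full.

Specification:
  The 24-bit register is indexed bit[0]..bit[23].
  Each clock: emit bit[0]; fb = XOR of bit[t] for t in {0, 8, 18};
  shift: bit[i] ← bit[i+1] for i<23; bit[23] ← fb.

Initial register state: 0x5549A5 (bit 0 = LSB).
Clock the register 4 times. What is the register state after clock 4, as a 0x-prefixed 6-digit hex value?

0x95549A

reg_0 = 0x5549A5
clock 1: out=1, reg = 0xAAA4D2
clock 2: out=0, reg = 0x555269
clock 3: out=1, reg = 0x2AA934
clock 4: out=0, reg = 0x95549A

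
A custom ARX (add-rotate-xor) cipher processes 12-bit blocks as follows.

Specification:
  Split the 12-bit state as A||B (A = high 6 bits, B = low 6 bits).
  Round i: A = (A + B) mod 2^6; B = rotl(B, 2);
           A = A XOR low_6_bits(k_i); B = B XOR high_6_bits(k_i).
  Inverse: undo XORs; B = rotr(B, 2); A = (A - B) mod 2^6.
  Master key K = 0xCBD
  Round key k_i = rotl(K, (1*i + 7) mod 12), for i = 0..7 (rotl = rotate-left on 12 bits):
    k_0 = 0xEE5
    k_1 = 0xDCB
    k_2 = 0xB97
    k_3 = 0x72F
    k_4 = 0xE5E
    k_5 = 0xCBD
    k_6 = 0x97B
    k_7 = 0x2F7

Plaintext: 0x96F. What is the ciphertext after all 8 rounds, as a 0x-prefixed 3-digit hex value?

s_0 = plaintext = 0x96F
s_1 = Round(s_0, k_0) = 0xC45
s_2 = Round(s_1, k_1) = 0xF63
s_3 = Round(s_2, k_2) = 0xDE0
s_4 = Round(s_3, k_3) = 0xE1E
s_5 = Round(s_4, k_4) = 0x200
s_6 = Round(s_5, k_5) = 0xD72
s_7 = Round(s_6, k_6) = 0x72E
s_8 = Round(s_7, k_7) = 0xF71

0xF71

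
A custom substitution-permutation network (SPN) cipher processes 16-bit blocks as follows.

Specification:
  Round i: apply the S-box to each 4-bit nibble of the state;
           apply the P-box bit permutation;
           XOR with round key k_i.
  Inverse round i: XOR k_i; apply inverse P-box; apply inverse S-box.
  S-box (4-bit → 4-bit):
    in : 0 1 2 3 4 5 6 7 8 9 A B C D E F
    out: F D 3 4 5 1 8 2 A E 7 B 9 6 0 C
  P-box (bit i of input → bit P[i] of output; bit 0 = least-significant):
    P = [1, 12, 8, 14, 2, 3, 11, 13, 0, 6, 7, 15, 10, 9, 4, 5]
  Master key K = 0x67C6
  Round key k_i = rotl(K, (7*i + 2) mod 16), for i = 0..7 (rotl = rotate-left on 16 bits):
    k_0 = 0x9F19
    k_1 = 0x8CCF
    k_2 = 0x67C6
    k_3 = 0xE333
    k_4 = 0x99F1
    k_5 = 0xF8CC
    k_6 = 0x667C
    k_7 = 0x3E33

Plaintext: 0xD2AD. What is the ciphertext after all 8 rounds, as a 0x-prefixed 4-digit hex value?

0x54DA

s_0 = plaintext = 0xD2AD
s_1 = Round(s_0, k_0) = 0x8444
s_2 = Round(s_1, k_1) = 0x8768
s_3 = Round(s_2, k_2) = 0x15A6
s_4 = Round(s_3, k_3) = 0xAF0E
s_5 = Round(s_4, k_4) = 0x376D
s_6 = Round(s_5, k_5) = 0xC99C
s_7 = Round(s_6, k_6) = 0x8A96
s_8 = Round(s_7, k_7) = 0x54DA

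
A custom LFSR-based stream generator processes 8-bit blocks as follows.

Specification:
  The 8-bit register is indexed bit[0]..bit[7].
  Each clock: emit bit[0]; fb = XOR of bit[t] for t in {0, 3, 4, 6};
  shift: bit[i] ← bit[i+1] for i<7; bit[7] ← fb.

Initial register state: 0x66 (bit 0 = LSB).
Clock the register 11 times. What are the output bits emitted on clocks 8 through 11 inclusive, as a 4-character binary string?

0100

reg_0 = 0x66
clock 1: out=0, reg = 0xB3
clock 2: out=1, reg = 0x59
clock 3: out=1, reg = 0x2C
clock 4: out=0, reg = 0x96
clock 5: out=0, reg = 0xCB
clock 6: out=1, reg = 0xE5
clock 7: out=1, reg = 0x72
clock 8: out=0, reg = 0x39
clock 9: out=1, reg = 0x9C
clock 10: out=0, reg = 0x4E
clock 11: out=0, reg = 0x27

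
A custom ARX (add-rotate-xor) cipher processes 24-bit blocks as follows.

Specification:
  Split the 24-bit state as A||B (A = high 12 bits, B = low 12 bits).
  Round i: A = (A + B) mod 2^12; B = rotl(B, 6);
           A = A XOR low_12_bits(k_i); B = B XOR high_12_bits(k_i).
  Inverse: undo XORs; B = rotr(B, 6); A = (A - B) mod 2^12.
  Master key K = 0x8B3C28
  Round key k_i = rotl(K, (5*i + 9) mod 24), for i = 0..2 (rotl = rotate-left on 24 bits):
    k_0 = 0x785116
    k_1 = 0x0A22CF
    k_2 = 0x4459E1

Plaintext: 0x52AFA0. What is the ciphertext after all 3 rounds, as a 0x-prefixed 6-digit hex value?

s_0 = plaintext = 0x52AFA0
s_1 = Round(s_0, k_0) = 0x5DCFBB
s_2 = Round(s_1, k_1) = 0x758E5C
s_3 = Round(s_2, k_2) = 0xC5537C

0xC5537C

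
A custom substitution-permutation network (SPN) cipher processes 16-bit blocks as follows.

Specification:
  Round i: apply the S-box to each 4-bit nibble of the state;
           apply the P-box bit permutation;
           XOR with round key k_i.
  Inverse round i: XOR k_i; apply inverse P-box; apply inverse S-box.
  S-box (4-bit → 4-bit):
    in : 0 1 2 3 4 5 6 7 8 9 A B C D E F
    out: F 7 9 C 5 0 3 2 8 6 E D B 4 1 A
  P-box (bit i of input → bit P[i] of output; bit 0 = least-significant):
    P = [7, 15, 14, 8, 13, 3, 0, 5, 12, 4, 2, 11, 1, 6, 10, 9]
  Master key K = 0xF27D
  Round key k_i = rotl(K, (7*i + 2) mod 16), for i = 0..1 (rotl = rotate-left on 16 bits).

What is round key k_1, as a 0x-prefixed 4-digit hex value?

K = 0xF27D
k_0 = rotl(K, (7*0+2) mod 16) = rotl(K, 2) = 0xC9F7
k_1 = rotl(K, (7*1+2) mod 16) = rotl(K, 9) = 0xFBE4

0xFBE4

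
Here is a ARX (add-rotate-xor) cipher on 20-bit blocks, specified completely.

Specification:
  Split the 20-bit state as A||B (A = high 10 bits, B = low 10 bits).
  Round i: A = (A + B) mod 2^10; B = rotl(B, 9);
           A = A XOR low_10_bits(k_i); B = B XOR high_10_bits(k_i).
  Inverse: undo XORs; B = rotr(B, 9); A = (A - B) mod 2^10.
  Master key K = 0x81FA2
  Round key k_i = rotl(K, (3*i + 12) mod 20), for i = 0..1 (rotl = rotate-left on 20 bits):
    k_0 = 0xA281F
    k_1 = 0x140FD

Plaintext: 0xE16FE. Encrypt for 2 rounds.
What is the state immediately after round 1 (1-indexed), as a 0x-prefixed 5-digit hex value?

s_0 = plaintext = 0xE16FE
s_1 = Round(s_0, k_0) = 0xA73F5
s_2 = Round(s_1, k_1) = 0x9B3AA

0xA73F5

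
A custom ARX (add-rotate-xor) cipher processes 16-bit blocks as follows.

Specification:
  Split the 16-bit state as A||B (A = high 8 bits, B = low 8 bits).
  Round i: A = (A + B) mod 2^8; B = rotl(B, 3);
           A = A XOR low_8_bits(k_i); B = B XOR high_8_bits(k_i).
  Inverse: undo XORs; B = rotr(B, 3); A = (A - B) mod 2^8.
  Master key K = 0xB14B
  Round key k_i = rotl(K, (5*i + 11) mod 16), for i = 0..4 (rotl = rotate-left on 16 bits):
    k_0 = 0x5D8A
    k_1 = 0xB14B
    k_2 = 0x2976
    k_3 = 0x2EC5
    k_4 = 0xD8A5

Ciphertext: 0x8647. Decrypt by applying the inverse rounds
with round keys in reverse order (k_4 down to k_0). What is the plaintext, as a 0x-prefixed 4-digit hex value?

s_0 = ciphertext = 0x8647
s_1 = InvRound(s_0, k_4) = 0x30F3
s_2 = InvRound(s_1, k_3) = 0x3ABB
s_3 = InvRound(s_2, k_2) = 0xFA52
s_4 = InvRound(s_3, k_1) = 0x357C
s_5 = InvRound(s_4, k_0) = 0x9B24

0x9B24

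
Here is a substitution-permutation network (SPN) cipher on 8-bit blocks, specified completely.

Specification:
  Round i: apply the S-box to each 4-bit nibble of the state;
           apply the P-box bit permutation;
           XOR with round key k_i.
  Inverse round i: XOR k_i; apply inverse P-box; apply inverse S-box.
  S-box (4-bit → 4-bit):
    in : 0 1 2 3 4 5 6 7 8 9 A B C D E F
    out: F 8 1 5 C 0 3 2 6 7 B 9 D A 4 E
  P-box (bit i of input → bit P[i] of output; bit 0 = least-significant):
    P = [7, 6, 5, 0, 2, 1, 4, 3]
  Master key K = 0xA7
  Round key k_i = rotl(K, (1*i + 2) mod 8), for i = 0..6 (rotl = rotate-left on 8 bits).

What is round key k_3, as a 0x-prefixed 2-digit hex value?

0xF4

K = 0xA7
k_0 = rotl(K, (1*0+2) mod 8) = rotl(K, 2) = 0x9E
k_1 = rotl(K, (1*1+2) mod 8) = rotl(K, 3) = 0x3D
k_2 = rotl(K, (1*2+2) mod 8) = rotl(K, 4) = 0x7A
k_3 = rotl(K, (1*3+2) mod 8) = rotl(K, 5) = 0xF4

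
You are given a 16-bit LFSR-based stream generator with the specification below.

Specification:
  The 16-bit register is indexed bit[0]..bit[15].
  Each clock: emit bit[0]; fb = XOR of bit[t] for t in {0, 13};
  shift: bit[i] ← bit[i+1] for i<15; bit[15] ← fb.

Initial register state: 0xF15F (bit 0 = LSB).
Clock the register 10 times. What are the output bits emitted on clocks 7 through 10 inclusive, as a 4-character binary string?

1010

reg_0 = 0xF15F
clock 1: out=1, reg = 0x78AF
clock 2: out=1, reg = 0x3C57
clock 3: out=1, reg = 0x1E2B
clock 4: out=1, reg = 0x8F15
clock 5: out=1, reg = 0xC78A
clock 6: out=0, reg = 0x63C5
clock 7: out=1, reg = 0x31E2
clock 8: out=0, reg = 0x98F1
clock 9: out=1, reg = 0xCC78
clock 10: out=0, reg = 0x663C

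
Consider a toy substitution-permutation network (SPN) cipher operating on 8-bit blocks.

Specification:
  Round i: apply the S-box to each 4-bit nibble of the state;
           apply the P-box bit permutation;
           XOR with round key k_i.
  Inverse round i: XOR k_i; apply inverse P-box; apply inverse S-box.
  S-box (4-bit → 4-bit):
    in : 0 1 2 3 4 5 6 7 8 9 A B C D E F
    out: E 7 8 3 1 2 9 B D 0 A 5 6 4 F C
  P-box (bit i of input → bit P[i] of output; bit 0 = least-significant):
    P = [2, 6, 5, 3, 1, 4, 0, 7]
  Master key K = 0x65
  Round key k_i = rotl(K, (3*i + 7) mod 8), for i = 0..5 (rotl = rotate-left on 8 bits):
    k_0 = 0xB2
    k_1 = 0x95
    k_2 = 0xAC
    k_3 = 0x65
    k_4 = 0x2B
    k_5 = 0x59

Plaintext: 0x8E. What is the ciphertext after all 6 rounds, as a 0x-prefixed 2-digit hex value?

0x97

s_0 = plaintext = 0x8E
s_1 = Round(s_0, k_0) = 0x5D
s_2 = Round(s_1, k_1) = 0xA5
s_3 = Round(s_2, k_2) = 0x7C
s_4 = Round(s_3, k_3) = 0x97
s_5 = Round(s_4, k_4) = 0x67
s_6 = Round(s_5, k_5) = 0x97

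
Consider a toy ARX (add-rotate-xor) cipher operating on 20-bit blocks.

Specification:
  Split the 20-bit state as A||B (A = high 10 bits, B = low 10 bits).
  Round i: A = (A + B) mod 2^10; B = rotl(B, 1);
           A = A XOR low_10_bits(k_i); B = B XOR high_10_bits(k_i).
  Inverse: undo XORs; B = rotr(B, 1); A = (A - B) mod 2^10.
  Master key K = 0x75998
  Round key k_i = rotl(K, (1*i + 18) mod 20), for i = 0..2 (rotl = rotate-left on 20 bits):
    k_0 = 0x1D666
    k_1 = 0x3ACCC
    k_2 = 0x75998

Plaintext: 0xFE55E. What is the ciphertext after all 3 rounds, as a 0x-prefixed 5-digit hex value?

s_0 = plaintext = 0xFE55E
s_1 = Round(s_0, k_0) = 0xCC6C9
s_2 = Round(s_1, k_1) = 0x4D978
s_3 = Round(s_2, k_2) = 0xCDB26

0xCDB26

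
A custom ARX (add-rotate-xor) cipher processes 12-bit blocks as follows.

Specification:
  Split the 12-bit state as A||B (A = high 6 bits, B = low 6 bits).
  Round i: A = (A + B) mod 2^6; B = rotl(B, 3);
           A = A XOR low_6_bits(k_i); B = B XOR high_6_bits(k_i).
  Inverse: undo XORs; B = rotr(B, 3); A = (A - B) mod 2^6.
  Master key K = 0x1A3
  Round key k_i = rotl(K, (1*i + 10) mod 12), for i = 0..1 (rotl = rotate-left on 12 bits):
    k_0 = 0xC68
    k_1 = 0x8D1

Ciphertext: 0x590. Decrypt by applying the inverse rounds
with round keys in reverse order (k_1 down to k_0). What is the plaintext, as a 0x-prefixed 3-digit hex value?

0x13D

s_0 = ciphertext = 0x590
s_1 = InvRound(s_0, k_1) = 0xA5E
s_2 = InvRound(s_1, k_0) = 0x13D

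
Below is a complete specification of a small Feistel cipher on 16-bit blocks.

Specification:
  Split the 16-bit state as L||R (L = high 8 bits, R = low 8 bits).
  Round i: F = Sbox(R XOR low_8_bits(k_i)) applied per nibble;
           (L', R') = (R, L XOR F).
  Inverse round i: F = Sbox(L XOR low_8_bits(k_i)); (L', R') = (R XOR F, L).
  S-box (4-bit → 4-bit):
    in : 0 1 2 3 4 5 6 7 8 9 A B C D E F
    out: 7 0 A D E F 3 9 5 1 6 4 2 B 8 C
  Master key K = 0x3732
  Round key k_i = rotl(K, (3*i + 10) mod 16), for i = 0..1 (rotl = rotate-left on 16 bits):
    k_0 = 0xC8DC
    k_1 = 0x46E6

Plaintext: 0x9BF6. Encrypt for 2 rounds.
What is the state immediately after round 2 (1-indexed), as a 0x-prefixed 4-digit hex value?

0x3D42

s_0 = plaintext = 0x9BF6
s_1 = Round(s_0, k_0) = 0xF63D
s_2 = Round(s_1, k_1) = 0x3D42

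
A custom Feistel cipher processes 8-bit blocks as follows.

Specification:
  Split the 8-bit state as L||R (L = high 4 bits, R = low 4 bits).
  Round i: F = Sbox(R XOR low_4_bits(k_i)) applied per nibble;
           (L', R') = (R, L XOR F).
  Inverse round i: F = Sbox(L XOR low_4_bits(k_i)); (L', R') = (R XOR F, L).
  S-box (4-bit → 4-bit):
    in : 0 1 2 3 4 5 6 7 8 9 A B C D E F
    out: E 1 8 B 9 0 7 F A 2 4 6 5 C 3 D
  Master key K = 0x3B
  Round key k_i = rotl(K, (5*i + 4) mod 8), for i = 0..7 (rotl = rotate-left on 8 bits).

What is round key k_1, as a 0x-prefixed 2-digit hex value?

K = 0x3B
k_0 = rotl(K, (5*0+4) mod 8) = rotl(K, 4) = 0xB3
k_1 = rotl(K, (5*1+4) mod 8) = rotl(K, 1) = 0x76

0x76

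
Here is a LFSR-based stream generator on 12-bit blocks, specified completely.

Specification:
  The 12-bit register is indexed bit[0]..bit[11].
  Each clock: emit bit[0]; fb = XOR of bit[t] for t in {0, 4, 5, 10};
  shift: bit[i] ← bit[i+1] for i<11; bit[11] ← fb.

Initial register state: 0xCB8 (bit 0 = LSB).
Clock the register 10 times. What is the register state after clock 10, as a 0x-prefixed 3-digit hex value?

0xB47

reg_0 = 0xCB8
clock 1: out=0, reg = 0xE5C
clock 2: out=0, reg = 0x72E
clock 3: out=0, reg = 0x397
clock 4: out=1, reg = 0x1CB
clock 5: out=1, reg = 0x8E5
clock 6: out=1, reg = 0x472
clock 7: out=0, reg = 0xA39
clock 8: out=1, reg = 0xD1C
clock 9: out=0, reg = 0x68E
clock 10: out=0, reg = 0xB47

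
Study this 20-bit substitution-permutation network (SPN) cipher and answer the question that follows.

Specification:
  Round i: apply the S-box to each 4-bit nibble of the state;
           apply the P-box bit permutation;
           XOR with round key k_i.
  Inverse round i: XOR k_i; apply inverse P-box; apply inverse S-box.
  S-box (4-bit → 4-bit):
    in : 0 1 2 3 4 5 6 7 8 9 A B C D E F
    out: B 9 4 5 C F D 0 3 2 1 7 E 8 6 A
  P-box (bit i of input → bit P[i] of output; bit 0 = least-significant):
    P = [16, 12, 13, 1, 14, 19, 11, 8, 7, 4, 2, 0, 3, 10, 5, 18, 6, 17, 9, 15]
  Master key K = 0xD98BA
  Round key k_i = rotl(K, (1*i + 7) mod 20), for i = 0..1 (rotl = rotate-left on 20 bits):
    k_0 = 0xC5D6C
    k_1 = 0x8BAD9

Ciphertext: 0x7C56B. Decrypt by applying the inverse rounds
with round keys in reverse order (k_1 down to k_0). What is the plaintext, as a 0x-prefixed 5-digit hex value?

0xFBFD9

s_0 = ciphertext = 0x7C56B
s_1 = InvRound(s_0, k_1) = 0xEC855
s_2 = InvRound(s_1, k_0) = 0xFBFD9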